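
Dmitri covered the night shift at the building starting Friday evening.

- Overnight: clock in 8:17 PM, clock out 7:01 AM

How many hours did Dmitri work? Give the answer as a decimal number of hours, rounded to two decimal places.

Overnight: 8:17 PM → midnight = 3 h 43 min; midnight → 7:01 AM = 7 h 1 min; span 10 h 44 min

10.73 hours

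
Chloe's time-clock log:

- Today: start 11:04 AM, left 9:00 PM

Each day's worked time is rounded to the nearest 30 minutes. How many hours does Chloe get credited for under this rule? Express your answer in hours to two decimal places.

Today: 11:04 AM–9:00 PM = 9 h 56 min → rounds to 10 h 0 min

10.00 hours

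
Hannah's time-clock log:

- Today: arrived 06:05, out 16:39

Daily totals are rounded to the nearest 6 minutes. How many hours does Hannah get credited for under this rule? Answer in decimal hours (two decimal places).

10.60 hours

Today: 06:05–16:39 = 10 h 34 min → rounds to 10 h 36 min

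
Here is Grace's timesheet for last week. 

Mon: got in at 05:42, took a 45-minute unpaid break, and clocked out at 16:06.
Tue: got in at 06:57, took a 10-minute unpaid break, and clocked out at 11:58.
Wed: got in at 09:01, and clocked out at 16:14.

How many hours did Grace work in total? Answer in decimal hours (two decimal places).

Mon: 05:42–16:06 = 10 h 24 min; less 45 min break → 9 h 39 min
Tue: 06:57–11:58 = 5 h 1 min; less 10 min break → 4 h 51 min
Wed: 09:01–16:14 = 7 h 13 min
Total: 9 h 39 min + 4 h 51 min + 7 h 13 min = 21 h 43 min.

21.72 hours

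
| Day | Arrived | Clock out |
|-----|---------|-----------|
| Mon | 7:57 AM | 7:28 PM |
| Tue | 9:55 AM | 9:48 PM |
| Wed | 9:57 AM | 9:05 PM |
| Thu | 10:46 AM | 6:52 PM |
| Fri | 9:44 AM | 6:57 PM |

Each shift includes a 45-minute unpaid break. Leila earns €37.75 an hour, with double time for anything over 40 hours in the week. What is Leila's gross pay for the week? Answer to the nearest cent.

Mon: 7:57 AM–7:28 PM = 11 h 31 min; less 45 min break → 10 h 46 min
Tue: 9:55 AM–9:48 PM = 11 h 53 min; less 45 min break → 11 h 8 min
Wed: 9:57 AM–9:05 PM = 11 h 8 min; less 45 min break → 10 h 23 min
Thu: 10:46 AM–6:52 PM = 8 h 6 min; less 45 min break → 7 h 21 min
Fri: 9:44 AM–6:57 PM = 9 h 13 min; less 45 min break → 8 h 28 min
Total worked: 48 h 6 min = 2886 min.
Regular 40 h 0 min = 2400 min at €37.75/h; overtime 8 h 6 min = 486 min at €75.50/h.
Pay = (2400 × €37.75 + 486 × €75.50) ÷ 60 = €2121.55.

€2121.55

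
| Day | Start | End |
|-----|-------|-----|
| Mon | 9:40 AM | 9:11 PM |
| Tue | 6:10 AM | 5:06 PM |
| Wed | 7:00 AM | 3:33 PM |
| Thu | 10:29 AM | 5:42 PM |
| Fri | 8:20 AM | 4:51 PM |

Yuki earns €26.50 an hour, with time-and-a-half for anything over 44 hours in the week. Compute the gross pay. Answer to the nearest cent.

Mon: 9:40 AM–9:11 PM = 11 h 31 min
Tue: 6:10 AM–5:06 PM = 10 h 56 min
Wed: 7:00 AM–3:33 PM = 8 h 33 min
Thu: 10:29 AM–5:42 PM = 7 h 13 min
Fri: 8:20 AM–4:51 PM = 8 h 31 min
Total worked: 46 h 44 min = 2804 min.
Regular 44 h 0 min = 2640 min at €26.50/h; overtime 2 h 44 min = 164 min at €39.75/h.
Pay = (2640 × €26.50 + 164 × €39.75) ÷ 60 = €1274.65.

€1274.65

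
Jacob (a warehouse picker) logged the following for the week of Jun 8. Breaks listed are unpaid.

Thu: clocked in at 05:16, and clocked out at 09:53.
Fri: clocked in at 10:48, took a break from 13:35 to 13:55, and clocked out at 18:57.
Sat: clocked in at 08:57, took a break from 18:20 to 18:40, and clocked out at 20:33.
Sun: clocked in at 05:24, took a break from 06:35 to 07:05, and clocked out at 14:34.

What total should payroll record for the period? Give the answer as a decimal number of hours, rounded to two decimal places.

Thu: 05:16–09:53 = 4 h 37 min
Fri: 10:48–18:57 = 8 h 9 min; less 20 min break → 7 h 49 min
Sat: 08:57–20:33 = 11 h 36 min; less 20 min break → 11 h 16 min
Sun: 05:24–14:34 = 9 h 10 min; less 30 min break → 8 h 40 min
Total: 4 h 37 min + 7 h 49 min + 11 h 16 min + 8 h 40 min = 32 h 22 min.

32.37 hours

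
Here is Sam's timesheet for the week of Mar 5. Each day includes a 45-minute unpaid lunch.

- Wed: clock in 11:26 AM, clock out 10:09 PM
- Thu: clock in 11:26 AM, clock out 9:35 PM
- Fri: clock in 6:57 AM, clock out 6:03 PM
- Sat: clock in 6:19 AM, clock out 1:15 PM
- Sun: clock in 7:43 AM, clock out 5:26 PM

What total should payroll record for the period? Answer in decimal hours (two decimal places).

Wed: 11:26 AM–10:09 PM = 10 h 43 min; less 45 min break → 9 h 58 min
Thu: 11:26 AM–9:35 PM = 10 h 9 min; less 45 min break → 9 h 24 min
Fri: 6:57 AM–6:03 PM = 11 h 6 min; less 45 min break → 10 h 21 min
Sat: 6:19 AM–1:15 PM = 6 h 56 min; less 45 min break → 6 h 11 min
Sun: 7:43 AM–5:26 PM = 9 h 43 min; less 45 min break → 8 h 58 min
Total: 9 h 58 min + 9 h 24 min + 10 h 21 min + 6 h 11 min + 8 h 58 min = 44 h 52 min.

44.87 hours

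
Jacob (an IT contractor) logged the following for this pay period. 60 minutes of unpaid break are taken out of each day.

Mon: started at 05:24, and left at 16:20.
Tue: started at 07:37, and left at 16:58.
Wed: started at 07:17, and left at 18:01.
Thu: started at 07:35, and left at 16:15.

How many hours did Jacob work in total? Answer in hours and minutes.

35 h 41 min

Mon: 05:24–16:20 = 10 h 56 min; less 60 min break → 9 h 56 min
Tue: 07:37–16:58 = 9 h 21 min; less 60 min break → 8 h 21 min
Wed: 07:17–18:01 = 10 h 44 min; less 60 min break → 9 h 44 min
Thu: 07:35–16:15 = 8 h 40 min; less 60 min break → 7 h 40 min
Total: 9 h 56 min + 8 h 21 min + 9 h 44 min + 7 h 40 min = 35 h 41 min.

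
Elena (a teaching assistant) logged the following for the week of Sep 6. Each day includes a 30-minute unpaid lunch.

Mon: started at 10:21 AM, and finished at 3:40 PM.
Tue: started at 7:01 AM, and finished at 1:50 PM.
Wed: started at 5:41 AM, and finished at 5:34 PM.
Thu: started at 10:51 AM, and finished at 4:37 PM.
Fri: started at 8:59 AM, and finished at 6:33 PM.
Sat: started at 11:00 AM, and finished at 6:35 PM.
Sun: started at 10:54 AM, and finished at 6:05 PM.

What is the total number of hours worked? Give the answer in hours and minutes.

Mon: 10:21 AM–3:40 PM = 5 h 19 min; less 30 min break → 4 h 49 min
Tue: 7:01 AM–1:50 PM = 6 h 49 min; less 30 min break → 6 h 19 min
Wed: 5:41 AM–5:34 PM = 11 h 53 min; less 30 min break → 11 h 23 min
Thu: 10:51 AM–4:37 PM = 5 h 46 min; less 30 min break → 5 h 16 min
Fri: 8:59 AM–6:33 PM = 9 h 34 min; less 30 min break → 9 h 4 min
Sat: 11:00 AM–6:35 PM = 7 h 35 min; less 30 min break → 7 h 5 min
Sun: 10:54 AM–6:05 PM = 7 h 11 min; less 30 min break → 6 h 41 min
Total: 4 h 49 min + 6 h 19 min + 11 h 23 min + 5 h 16 min + 9 h 4 min + 7 h 5 min + 6 h 41 min = 50 h 37 min.

50 h 37 min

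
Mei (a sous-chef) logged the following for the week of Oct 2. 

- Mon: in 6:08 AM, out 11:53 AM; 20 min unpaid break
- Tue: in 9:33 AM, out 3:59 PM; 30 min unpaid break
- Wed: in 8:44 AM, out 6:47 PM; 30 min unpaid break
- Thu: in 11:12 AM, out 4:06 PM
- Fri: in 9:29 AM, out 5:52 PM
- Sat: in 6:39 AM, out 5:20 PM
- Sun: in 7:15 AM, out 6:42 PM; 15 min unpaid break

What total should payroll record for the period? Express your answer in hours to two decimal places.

Mon: 6:08 AM–11:53 AM = 5 h 45 min; less 20 min break → 5 h 25 min
Tue: 9:33 AM–3:59 PM = 6 h 26 min; less 30 min break → 5 h 56 min
Wed: 8:44 AM–6:47 PM = 10 h 3 min; less 30 min break → 9 h 33 min
Thu: 11:12 AM–4:06 PM = 4 h 54 min
Fri: 9:29 AM–5:52 PM = 8 h 23 min
Sat: 6:39 AM–5:20 PM = 10 h 41 min
Sun: 7:15 AM–6:42 PM = 11 h 27 min; less 15 min break → 11 h 12 min
Total: 5 h 25 min + 5 h 56 min + 9 h 33 min + 4 h 54 min + 8 h 23 min + 10 h 41 min + 11 h 12 min = 56 h 4 min.

56.07 hours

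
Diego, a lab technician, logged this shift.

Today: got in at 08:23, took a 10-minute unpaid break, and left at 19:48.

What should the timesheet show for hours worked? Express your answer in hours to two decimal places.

11.25 hours

Today: 08:23–19:48 = 11 h 25 min; less 10 min break → 11 h 15 min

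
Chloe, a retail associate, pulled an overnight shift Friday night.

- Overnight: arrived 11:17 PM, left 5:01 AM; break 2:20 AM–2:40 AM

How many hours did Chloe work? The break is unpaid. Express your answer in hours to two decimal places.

5.40 hours

Overnight: 11:17 PM → midnight = 0 h 43 min; midnight → 5:01 AM = 5 h 1 min; span 5 h 44 min; less 20 min break → 5 h 24 min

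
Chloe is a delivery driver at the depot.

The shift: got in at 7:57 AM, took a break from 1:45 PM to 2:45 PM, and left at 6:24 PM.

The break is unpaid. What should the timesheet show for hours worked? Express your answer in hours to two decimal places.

The shift: 7:57 AM–6:24 PM = 10 h 27 min; less 60 min break → 9 h 27 min

9.45 hours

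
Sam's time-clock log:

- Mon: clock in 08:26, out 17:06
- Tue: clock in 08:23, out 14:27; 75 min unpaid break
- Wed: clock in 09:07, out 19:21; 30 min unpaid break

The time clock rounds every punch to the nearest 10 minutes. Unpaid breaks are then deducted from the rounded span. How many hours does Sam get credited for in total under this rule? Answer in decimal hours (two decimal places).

Mon: in 08:26→08:30, out 17:06→17:10; 8 h 40 min
Tue: in 08:23→08:20, out 14:27→14:30; 6 h 10 min − 75 min = 4 h 55 min
Wed: in 09:07→09:10, out 19:21→19:20; 10 h 10 min − 30 min = 9 h 40 min
Total credited: 23 h 15 min.

23.25 hours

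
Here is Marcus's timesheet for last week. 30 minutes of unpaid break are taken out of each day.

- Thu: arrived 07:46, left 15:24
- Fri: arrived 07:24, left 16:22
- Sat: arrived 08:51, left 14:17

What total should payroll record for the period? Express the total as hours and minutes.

Thu: 07:46–15:24 = 7 h 38 min; less 30 min break → 7 h 8 min
Fri: 07:24–16:22 = 8 h 58 min; less 30 min break → 8 h 28 min
Sat: 08:51–14:17 = 5 h 26 min; less 30 min break → 4 h 56 min
Total: 7 h 8 min + 8 h 28 min + 4 h 56 min = 20 h 32 min.

20 h 32 min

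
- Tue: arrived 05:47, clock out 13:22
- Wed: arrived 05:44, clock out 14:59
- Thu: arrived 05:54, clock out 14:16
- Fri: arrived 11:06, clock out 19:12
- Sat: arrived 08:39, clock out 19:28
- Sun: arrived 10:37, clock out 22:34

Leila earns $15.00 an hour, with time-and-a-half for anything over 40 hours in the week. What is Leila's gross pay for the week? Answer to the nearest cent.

$961.50

Tue: 05:47–13:22 = 7 h 35 min
Wed: 05:44–14:59 = 9 h 15 min
Thu: 05:54–14:16 = 8 h 22 min
Fri: 11:06–19:12 = 8 h 6 min
Sat: 08:39–19:28 = 10 h 49 min
Sun: 10:37–22:34 = 11 h 57 min
Total worked: 56 h 4 min = 3364 min.
Regular 40 h 0 min = 2400 min at $15.00/h; overtime 16 h 4 min = 964 min at $22.50/h.
Pay = (2400 × $15.00 + 964 × $22.50) ÷ 60 = $961.50.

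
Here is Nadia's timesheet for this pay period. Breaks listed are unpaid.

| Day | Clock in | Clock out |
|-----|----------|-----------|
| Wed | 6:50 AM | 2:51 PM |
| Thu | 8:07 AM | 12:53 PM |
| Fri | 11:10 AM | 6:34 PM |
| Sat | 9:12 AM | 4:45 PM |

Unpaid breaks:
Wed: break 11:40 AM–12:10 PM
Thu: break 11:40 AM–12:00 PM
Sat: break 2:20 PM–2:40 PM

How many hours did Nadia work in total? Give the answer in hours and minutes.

Wed: 6:50 AM–2:51 PM = 8 h 1 min; less 30 min break → 7 h 31 min
Thu: 8:07 AM–12:53 PM = 4 h 46 min; less 20 min break → 4 h 26 min
Fri: 11:10 AM–6:34 PM = 7 h 24 min
Sat: 9:12 AM–4:45 PM = 7 h 33 min; less 20 min break → 7 h 13 min
Total: 7 h 31 min + 4 h 26 min + 7 h 24 min + 7 h 13 min = 26 h 34 min.

26 h 34 min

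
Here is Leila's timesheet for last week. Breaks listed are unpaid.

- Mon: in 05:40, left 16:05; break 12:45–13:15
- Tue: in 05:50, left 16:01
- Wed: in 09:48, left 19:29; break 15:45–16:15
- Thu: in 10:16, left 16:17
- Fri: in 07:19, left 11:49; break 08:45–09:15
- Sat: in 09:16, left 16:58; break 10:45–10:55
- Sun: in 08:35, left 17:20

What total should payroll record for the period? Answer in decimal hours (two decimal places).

Mon: 05:40–16:05 = 10 h 25 min; less 30 min break → 9 h 55 min
Tue: 05:50–16:01 = 10 h 11 min
Wed: 09:48–19:29 = 9 h 41 min; less 30 min break → 9 h 11 min
Thu: 10:16–16:17 = 6 h 1 min
Fri: 07:19–11:49 = 4 h 30 min; less 30 min break → 4 h 0 min
Sat: 09:16–16:58 = 7 h 42 min; less 10 min break → 7 h 32 min
Sun: 08:35–17:20 = 8 h 45 min
Total: 9 h 55 min + 10 h 11 min + 9 h 11 min + 6 h 1 min + 4 h 0 min + 7 h 32 min + 8 h 45 min = 55 h 35 min.

55.58 hours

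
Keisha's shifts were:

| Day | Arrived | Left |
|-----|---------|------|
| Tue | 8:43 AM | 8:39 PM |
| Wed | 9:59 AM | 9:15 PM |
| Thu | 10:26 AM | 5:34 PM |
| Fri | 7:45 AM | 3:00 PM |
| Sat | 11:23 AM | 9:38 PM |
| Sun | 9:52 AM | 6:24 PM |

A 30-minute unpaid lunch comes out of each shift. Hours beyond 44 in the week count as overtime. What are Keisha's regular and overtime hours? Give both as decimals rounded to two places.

Tue: 8:43 AM–8:39 PM = 11 h 56 min; less 30 min break → 11 h 26 min
Wed: 9:59 AM–9:15 PM = 11 h 16 min; less 30 min break → 10 h 46 min
Thu: 10:26 AM–5:34 PM = 7 h 8 min; less 30 min break → 6 h 38 min
Fri: 7:45 AM–3:00 PM = 7 h 15 min; less 30 min break → 6 h 45 min
Sat: 11:23 AM–9:38 PM = 10 h 15 min; less 30 min break → 9 h 45 min
Sun: 9:52 AM–6:24 PM = 8 h 32 min; less 30 min break → 8 h 2 min
Total worked: 53 h 22 min = 53.37 h.
Threshold 44 h → overtime 9 h 22 min, regular 44 h 0 min.

Regular 44.00 hours, overtime 9.37 hours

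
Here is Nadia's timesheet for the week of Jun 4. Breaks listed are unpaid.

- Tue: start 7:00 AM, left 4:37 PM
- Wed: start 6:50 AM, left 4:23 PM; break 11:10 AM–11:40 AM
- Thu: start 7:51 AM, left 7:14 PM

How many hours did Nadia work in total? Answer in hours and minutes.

30 h 3 min

Tue: 7:00 AM–4:37 PM = 9 h 37 min
Wed: 6:50 AM–4:23 PM = 9 h 33 min; less 30 min break → 9 h 3 min
Thu: 7:51 AM–7:14 PM = 11 h 23 min
Total: 9 h 37 min + 9 h 3 min + 11 h 23 min = 30 h 3 min.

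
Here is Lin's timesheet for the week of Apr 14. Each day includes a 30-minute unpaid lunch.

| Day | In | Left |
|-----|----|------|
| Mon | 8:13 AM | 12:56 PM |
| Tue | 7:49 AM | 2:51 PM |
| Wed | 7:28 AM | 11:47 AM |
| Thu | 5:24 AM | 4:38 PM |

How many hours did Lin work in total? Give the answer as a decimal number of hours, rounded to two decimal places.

Mon: 8:13 AM–12:56 PM = 4 h 43 min; less 30 min break → 4 h 13 min
Tue: 7:49 AM–2:51 PM = 7 h 2 min; less 30 min break → 6 h 32 min
Wed: 7:28 AM–11:47 AM = 4 h 19 min; less 30 min break → 3 h 49 min
Thu: 5:24 AM–4:38 PM = 11 h 14 min; less 30 min break → 10 h 44 min
Total: 4 h 13 min + 6 h 32 min + 3 h 49 min + 10 h 44 min = 25 h 18 min.

25.30 hours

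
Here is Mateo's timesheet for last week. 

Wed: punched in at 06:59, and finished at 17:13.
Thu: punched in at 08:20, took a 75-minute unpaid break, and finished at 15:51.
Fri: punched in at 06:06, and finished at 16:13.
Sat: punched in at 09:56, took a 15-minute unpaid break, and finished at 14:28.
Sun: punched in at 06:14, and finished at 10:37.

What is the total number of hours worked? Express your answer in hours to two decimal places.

Wed: 06:59–17:13 = 10 h 14 min
Thu: 08:20–15:51 = 7 h 31 min; less 75 min break → 6 h 16 min
Fri: 06:06–16:13 = 10 h 7 min
Sat: 09:56–14:28 = 4 h 32 min; less 15 min break → 4 h 17 min
Sun: 06:14–10:37 = 4 h 23 min
Total: 10 h 14 min + 6 h 16 min + 10 h 7 min + 4 h 17 min + 4 h 23 min = 35 h 17 min.

35.28 hours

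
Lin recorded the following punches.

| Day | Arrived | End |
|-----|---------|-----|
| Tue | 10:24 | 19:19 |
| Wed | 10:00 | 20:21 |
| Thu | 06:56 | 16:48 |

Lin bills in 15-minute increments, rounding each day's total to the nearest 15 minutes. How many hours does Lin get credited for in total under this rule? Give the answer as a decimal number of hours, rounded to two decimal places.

29.00 hours

Tue: 10:24–19:19 = 8 h 55 min → rounds to 9 h 0 min
Wed: 10:00–20:21 = 10 h 21 min → rounds to 10 h 15 min
Thu: 06:56–16:48 = 9 h 52 min → rounds to 9 h 45 min
Total credited: 29 h 0 min.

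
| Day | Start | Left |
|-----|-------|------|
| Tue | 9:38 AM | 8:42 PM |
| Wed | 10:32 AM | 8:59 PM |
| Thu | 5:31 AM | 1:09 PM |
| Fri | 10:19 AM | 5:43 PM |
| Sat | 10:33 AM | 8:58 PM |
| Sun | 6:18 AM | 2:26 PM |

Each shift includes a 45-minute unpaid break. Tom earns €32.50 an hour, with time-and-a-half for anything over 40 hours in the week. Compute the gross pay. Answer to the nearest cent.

Tue: 9:38 AM–8:42 PM = 11 h 4 min; less 45 min break → 10 h 19 min
Wed: 10:32 AM–8:59 PM = 10 h 27 min; less 45 min break → 9 h 42 min
Thu: 5:31 AM–1:09 PM = 7 h 38 min; less 45 min break → 6 h 53 min
Fri: 10:19 AM–5:43 PM = 7 h 24 min; less 45 min break → 6 h 39 min
Sat: 10:33 AM–8:58 PM = 10 h 25 min; less 45 min break → 9 h 40 min
Sun: 6:18 AM–2:26 PM = 8 h 8 min; less 45 min break → 7 h 23 min
Total worked: 50 h 36 min = 3036 min.
Regular 40 h 0 min = 2400 min at €32.50/h; overtime 10 h 36 min = 636 min at €48.75/h.
Pay = (2400 × €32.50 + 636 × €48.75) ÷ 60 = €1816.75.

€1816.75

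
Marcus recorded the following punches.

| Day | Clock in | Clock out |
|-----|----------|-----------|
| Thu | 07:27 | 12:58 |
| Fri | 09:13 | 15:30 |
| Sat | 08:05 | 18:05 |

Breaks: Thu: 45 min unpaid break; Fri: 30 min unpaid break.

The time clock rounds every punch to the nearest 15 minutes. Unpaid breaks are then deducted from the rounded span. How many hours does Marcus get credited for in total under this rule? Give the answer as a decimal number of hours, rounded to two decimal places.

Thu: in 07:27→07:30, out 12:58→13:00; 5 h 30 min − 45 min = 4 h 45 min
Fri: in 09:13→09:15, out 15:30→15:30; 6 h 15 min − 30 min = 5 h 45 min
Sat: in 08:05→08:00, out 18:05→18:00; 10 h 0 min
Total credited: 20 h 30 min.

20.50 hours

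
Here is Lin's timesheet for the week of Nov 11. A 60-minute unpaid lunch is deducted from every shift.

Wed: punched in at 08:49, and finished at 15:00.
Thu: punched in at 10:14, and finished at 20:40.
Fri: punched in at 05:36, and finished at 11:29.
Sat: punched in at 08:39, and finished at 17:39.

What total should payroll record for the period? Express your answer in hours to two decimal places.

27.50 hours

Wed: 08:49–15:00 = 6 h 11 min; less 60 min break → 5 h 11 min
Thu: 10:14–20:40 = 10 h 26 min; less 60 min break → 9 h 26 min
Fri: 05:36–11:29 = 5 h 53 min; less 60 min break → 4 h 53 min
Sat: 08:39–17:39 = 9 h 0 min; less 60 min break → 8 h 0 min
Total: 5 h 11 min + 9 h 26 min + 4 h 53 min + 8 h 0 min = 27 h 30 min.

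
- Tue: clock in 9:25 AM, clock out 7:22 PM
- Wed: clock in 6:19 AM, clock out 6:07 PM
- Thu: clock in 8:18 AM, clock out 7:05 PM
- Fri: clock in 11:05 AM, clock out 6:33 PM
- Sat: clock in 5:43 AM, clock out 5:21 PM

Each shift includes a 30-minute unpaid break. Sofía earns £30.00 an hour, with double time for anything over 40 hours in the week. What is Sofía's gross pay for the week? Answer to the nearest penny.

£1748.00

Tue: 9:25 AM–7:22 PM = 9 h 57 min; less 30 min break → 9 h 27 min
Wed: 6:19 AM–6:07 PM = 11 h 48 min; less 30 min break → 11 h 18 min
Thu: 8:18 AM–7:05 PM = 10 h 47 min; less 30 min break → 10 h 17 min
Fri: 11:05 AM–6:33 PM = 7 h 28 min; less 30 min break → 6 h 58 min
Sat: 5:43 AM–5:21 PM = 11 h 38 min; less 30 min break → 11 h 8 min
Total worked: 49 h 8 min = 2948 min.
Regular 40 h 0 min = 2400 min at £30.00/h; overtime 9 h 8 min = 548 min at £60.00/h.
Pay = (2400 × £30.00 + 548 × £60.00) ÷ 60 = £1748.00.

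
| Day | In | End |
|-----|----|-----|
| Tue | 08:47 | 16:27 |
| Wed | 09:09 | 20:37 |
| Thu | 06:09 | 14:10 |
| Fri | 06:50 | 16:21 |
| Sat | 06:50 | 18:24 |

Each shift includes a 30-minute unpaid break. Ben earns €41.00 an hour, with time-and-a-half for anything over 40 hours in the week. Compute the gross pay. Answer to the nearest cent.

€1992.60

Tue: 08:47–16:27 = 7 h 40 min; less 30 min break → 7 h 10 min
Wed: 09:09–20:37 = 11 h 28 min; less 30 min break → 10 h 58 min
Thu: 06:09–14:10 = 8 h 1 min; less 30 min break → 7 h 31 min
Fri: 06:50–16:21 = 9 h 31 min; less 30 min break → 9 h 1 min
Sat: 06:50–18:24 = 11 h 34 min; less 30 min break → 11 h 4 min
Total worked: 45 h 44 min = 2744 min.
Regular 40 h 0 min = 2400 min at €41.00/h; overtime 5 h 44 min = 344 min at €61.50/h.
Pay = (2400 × €41.00 + 344 × €61.50) ÷ 60 = €1992.60.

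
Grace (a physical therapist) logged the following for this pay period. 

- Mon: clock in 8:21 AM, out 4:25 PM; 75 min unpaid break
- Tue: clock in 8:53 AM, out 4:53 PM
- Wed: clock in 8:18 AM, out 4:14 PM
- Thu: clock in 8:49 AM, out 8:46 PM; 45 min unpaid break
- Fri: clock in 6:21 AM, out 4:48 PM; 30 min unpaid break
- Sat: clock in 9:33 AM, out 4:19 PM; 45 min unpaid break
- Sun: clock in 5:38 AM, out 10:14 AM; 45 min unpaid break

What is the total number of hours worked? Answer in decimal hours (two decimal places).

53.77 hours

Mon: 8:21 AM–4:25 PM = 8 h 4 min; less 75 min break → 6 h 49 min
Tue: 8:53 AM–4:53 PM = 8 h 0 min
Wed: 8:18 AM–4:14 PM = 7 h 56 min
Thu: 8:49 AM–8:46 PM = 11 h 57 min; less 45 min break → 11 h 12 min
Fri: 6:21 AM–4:48 PM = 10 h 27 min; less 30 min break → 9 h 57 min
Sat: 9:33 AM–4:19 PM = 6 h 46 min; less 45 min break → 6 h 1 min
Sun: 5:38 AM–10:14 AM = 4 h 36 min; less 45 min break → 3 h 51 min
Total: 6 h 49 min + 8 h 0 min + 7 h 56 min + 11 h 12 min + 9 h 57 min + 6 h 1 min + 3 h 51 min = 53 h 46 min.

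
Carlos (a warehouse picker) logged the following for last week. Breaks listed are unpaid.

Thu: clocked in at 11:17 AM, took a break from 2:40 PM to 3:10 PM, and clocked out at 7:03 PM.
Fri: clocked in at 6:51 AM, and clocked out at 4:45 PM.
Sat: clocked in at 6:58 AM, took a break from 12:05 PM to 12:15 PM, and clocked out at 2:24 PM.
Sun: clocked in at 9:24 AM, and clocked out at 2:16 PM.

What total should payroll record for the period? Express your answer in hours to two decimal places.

29.30 hours

Thu: 11:17 AM–7:03 PM = 7 h 46 min; less 30 min break → 7 h 16 min
Fri: 6:51 AM–4:45 PM = 9 h 54 min
Sat: 6:58 AM–2:24 PM = 7 h 26 min; less 10 min break → 7 h 16 min
Sun: 9:24 AM–2:16 PM = 4 h 52 min
Total: 7 h 16 min + 9 h 54 min + 7 h 16 min + 4 h 52 min = 29 h 18 min.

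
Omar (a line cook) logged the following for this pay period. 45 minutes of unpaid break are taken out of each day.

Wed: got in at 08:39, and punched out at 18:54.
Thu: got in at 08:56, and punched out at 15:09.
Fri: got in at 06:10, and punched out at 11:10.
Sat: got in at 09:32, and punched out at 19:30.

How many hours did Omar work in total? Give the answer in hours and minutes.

Wed: 08:39–18:54 = 10 h 15 min; less 45 min break → 9 h 30 min
Thu: 08:56–15:09 = 6 h 13 min; less 45 min break → 5 h 28 min
Fri: 06:10–11:10 = 5 h 0 min; less 45 min break → 4 h 15 min
Sat: 09:32–19:30 = 9 h 58 min; less 45 min break → 9 h 13 min
Total: 9 h 30 min + 5 h 28 min + 4 h 15 min + 9 h 13 min = 28 h 26 min.

28 h 26 min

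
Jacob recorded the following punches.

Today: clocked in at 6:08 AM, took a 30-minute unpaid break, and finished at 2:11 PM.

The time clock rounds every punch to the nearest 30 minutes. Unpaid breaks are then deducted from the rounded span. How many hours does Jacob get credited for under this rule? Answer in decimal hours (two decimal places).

Today: in 6:08 AM→6:00 AM, out 2:11 PM→2:00 PM; 8 h 0 min − 30 min = 7 h 30 min

7.50 hours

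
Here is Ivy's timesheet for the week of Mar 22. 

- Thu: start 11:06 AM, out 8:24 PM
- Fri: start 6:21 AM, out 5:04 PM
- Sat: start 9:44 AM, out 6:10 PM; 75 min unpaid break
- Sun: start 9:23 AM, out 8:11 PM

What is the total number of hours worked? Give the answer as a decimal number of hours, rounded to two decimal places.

Thu: 11:06 AM–8:24 PM = 9 h 18 min
Fri: 6:21 AM–5:04 PM = 10 h 43 min
Sat: 9:44 AM–6:10 PM = 8 h 26 min; less 75 min break → 7 h 11 min
Sun: 9:23 AM–8:11 PM = 10 h 48 min
Total: 9 h 18 min + 10 h 43 min + 7 h 11 min + 10 h 48 min = 38 h 0 min.

38.00 hours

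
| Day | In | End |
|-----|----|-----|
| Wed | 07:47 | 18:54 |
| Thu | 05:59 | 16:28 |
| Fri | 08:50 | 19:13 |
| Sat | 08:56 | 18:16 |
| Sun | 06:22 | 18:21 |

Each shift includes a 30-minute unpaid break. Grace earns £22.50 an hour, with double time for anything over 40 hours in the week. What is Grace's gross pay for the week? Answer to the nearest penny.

£1386.00

Wed: 07:47–18:54 = 11 h 7 min; less 30 min break → 10 h 37 min
Thu: 05:59–16:28 = 10 h 29 min; less 30 min break → 9 h 59 min
Fri: 08:50–19:13 = 10 h 23 min; less 30 min break → 9 h 53 min
Sat: 08:56–18:16 = 9 h 20 min; less 30 min break → 8 h 50 min
Sun: 06:22–18:21 = 11 h 59 min; less 30 min break → 11 h 29 min
Total worked: 50 h 48 min = 3048 min.
Regular 40 h 0 min = 2400 min at £22.50/h; overtime 10 h 48 min = 648 min at £45.00/h.
Pay = (2400 × £22.50 + 648 × £45.00) ÷ 60 = £1386.00.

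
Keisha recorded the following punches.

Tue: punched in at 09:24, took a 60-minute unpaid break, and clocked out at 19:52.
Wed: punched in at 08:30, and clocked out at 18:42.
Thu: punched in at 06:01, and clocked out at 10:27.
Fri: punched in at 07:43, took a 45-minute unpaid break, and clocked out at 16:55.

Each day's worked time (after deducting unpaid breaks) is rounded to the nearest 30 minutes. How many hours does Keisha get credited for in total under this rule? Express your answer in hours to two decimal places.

Tue: 09:24–19:52 = 10 h 28 min − 60 min = 9 h 28 min → rounds to 9 h 30 min
Wed: 08:30–18:42 = 10 h 12 min → rounds to 10 h 0 min
Thu: 06:01–10:27 = 4 h 26 min → rounds to 4 h 30 min
Fri: 07:43–16:55 = 9 h 12 min − 45 min = 8 h 27 min → rounds to 8 h 30 min
Total credited: 32 h 30 min.

32.50 hours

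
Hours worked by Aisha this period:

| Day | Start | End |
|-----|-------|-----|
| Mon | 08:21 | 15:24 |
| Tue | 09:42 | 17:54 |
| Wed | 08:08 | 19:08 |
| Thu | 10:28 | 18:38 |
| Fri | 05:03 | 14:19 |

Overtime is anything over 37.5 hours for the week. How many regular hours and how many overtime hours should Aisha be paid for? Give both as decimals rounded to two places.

Mon: 08:21–15:24 = 7 h 3 min
Tue: 09:42–17:54 = 8 h 12 min
Wed: 08:08–19:08 = 11 h 0 min
Thu: 10:28–18:38 = 8 h 10 min
Fri: 05:03–14:19 = 9 h 16 min
Total worked: 43 h 41 min = 43.68 h.
Threshold 37.5 h → overtime 6 h 11 min, regular 37 h 30 min.

Regular 37.50 hours, overtime 6.18 hours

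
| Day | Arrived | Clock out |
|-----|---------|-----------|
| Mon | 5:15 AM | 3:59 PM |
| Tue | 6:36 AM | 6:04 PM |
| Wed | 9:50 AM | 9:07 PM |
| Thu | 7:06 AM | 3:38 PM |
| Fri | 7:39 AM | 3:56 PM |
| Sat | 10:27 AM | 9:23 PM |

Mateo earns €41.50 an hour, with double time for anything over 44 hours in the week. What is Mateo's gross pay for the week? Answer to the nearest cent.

€3256.37

Mon: 5:15 AM–3:59 PM = 10 h 44 min
Tue: 6:36 AM–6:04 PM = 11 h 28 min
Wed: 9:50 AM–9:07 PM = 11 h 17 min
Thu: 7:06 AM–3:38 PM = 8 h 32 min
Fri: 7:39 AM–3:56 PM = 8 h 17 min
Sat: 10:27 AM–9:23 PM = 10 h 56 min
Total worked: 61 h 14 min = 3674 min.
Regular 44 h 0 min = 2640 min at €41.50/h; overtime 17 h 14 min = 1034 min at €83.00/h.
Pay = (2640 × €41.50 + 1034 × €83.00) ÷ 60 = €3256.37.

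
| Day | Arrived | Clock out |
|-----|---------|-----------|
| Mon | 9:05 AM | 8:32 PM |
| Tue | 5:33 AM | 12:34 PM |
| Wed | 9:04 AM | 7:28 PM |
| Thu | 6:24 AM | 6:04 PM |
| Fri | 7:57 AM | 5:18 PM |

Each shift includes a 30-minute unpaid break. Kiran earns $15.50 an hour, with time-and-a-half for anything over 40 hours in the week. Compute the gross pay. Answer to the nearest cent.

$791.66

Mon: 9:05 AM–8:32 PM = 11 h 27 min; less 30 min break → 10 h 57 min
Tue: 5:33 AM–12:34 PM = 7 h 1 min; less 30 min break → 6 h 31 min
Wed: 9:04 AM–7:28 PM = 10 h 24 min; less 30 min break → 9 h 54 min
Thu: 6:24 AM–6:04 PM = 11 h 40 min; less 30 min break → 11 h 10 min
Fri: 7:57 AM–5:18 PM = 9 h 21 min; less 30 min break → 8 h 51 min
Total worked: 47 h 23 min = 2843 min.
Regular 40 h 0 min = 2400 min at $15.50/h; overtime 7 h 23 min = 443 min at $23.25/h.
Pay = (2400 × $15.50 + 443 × $23.25) ÷ 60 = $791.66.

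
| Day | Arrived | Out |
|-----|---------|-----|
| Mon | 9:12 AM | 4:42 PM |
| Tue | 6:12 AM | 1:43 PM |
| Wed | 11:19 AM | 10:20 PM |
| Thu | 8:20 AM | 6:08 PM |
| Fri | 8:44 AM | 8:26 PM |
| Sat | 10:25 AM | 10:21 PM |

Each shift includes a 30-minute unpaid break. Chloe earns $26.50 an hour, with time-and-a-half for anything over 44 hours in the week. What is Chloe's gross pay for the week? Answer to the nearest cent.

Mon: 9:12 AM–4:42 PM = 7 h 30 min; less 30 min break → 7 h 0 min
Tue: 6:12 AM–1:43 PM = 7 h 31 min; less 30 min break → 7 h 1 min
Wed: 11:19 AM–10:20 PM = 11 h 1 min; less 30 min break → 10 h 31 min
Thu: 8:20 AM–6:08 PM = 9 h 48 min; less 30 min break → 9 h 18 min
Fri: 8:44 AM–8:26 PM = 11 h 42 min; less 30 min break → 11 h 12 min
Sat: 10:25 AM–10:21 PM = 11 h 56 min; less 30 min break → 11 h 26 min
Total worked: 56 h 28 min = 3388 min.
Regular 44 h 0 min = 2640 min at $26.50/h; overtime 12 h 28 min = 748 min at $39.75/h.
Pay = (2640 × $26.50 + 748 × $39.75) ÷ 60 = $1661.55.

$1661.55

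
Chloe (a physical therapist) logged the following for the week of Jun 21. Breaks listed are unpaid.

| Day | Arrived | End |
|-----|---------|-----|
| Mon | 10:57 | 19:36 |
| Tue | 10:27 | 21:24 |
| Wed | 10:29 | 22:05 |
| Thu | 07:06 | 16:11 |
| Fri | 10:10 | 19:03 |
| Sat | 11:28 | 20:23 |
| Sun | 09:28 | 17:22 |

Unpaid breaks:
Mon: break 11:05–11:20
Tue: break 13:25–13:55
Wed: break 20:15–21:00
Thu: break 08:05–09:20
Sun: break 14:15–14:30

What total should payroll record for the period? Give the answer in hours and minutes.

Mon: 10:57–19:36 = 8 h 39 min; less 15 min break → 8 h 24 min
Tue: 10:27–21:24 = 10 h 57 min; less 30 min break → 10 h 27 min
Wed: 10:29–22:05 = 11 h 36 min; less 45 min break → 10 h 51 min
Thu: 07:06–16:11 = 9 h 5 min; less 75 min break → 7 h 50 min
Fri: 10:10–19:03 = 8 h 53 min
Sat: 11:28–20:23 = 8 h 55 min
Sun: 09:28–17:22 = 7 h 54 min; less 15 min break → 7 h 39 min
Total: 8 h 24 min + 10 h 27 min + 10 h 51 min + 7 h 50 min + 8 h 53 min + 8 h 55 min + 7 h 39 min = 62 h 59 min.

62 h 59 min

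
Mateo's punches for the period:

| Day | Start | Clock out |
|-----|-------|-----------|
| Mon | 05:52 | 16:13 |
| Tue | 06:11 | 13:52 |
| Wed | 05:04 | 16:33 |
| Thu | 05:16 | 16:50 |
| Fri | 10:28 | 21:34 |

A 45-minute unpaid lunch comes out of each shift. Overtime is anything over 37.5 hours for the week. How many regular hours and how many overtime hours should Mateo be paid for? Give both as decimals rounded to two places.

Regular 37.50 hours, overtime 10.93 hours

Mon: 05:52–16:13 = 10 h 21 min; less 45 min break → 9 h 36 min
Tue: 06:11–13:52 = 7 h 41 min; less 45 min break → 6 h 56 min
Wed: 05:04–16:33 = 11 h 29 min; less 45 min break → 10 h 44 min
Thu: 05:16–16:50 = 11 h 34 min; less 45 min break → 10 h 49 min
Fri: 10:28–21:34 = 11 h 6 min; less 45 min break → 10 h 21 min
Total worked: 48 h 26 min = 48.43 h.
Threshold 37.5 h → overtime 10 h 56 min, regular 37 h 30 min.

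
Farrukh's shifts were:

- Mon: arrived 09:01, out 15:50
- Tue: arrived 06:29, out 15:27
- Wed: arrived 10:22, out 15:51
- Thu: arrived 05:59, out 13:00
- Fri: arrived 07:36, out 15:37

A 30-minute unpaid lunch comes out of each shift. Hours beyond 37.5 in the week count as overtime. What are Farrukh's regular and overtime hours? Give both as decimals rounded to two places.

Regular 33.80 hours, overtime 0.00 hours

Mon: 09:01–15:50 = 6 h 49 min; less 30 min break → 6 h 19 min
Tue: 06:29–15:27 = 8 h 58 min; less 30 min break → 8 h 28 min
Wed: 10:22–15:51 = 5 h 29 min; less 30 min break → 4 h 59 min
Thu: 05:59–13:00 = 7 h 1 min; less 30 min break → 6 h 31 min
Fri: 07:36–15:37 = 8 h 1 min; less 30 min break → 7 h 31 min
Total worked: 33 h 48 min = 33.80 h.
Threshold 37.5 h → overtime 0 h 0 min, regular 33 h 48 min.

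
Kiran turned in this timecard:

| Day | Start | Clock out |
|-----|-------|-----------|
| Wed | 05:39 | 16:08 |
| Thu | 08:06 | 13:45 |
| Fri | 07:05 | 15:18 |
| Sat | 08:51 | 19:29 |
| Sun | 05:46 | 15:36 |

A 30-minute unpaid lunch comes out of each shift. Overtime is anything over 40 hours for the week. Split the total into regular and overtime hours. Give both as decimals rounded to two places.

Wed: 05:39–16:08 = 10 h 29 min; less 30 min break → 9 h 59 min
Thu: 08:06–13:45 = 5 h 39 min; less 30 min break → 5 h 9 min
Fri: 07:05–15:18 = 8 h 13 min; less 30 min break → 7 h 43 min
Sat: 08:51–19:29 = 10 h 38 min; less 30 min break → 10 h 8 min
Sun: 05:46–15:36 = 9 h 50 min; less 30 min break → 9 h 20 min
Total worked: 42 h 19 min = 42.32 h.
Threshold 40 h → overtime 2 h 19 min, regular 40 h 0 min.

Regular 40.00 hours, overtime 2.32 hours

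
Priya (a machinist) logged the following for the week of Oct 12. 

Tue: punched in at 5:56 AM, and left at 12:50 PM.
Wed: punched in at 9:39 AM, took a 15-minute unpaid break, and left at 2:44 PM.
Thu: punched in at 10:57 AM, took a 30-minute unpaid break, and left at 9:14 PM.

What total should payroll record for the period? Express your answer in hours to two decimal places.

21.52 hours

Tue: 5:56 AM–12:50 PM = 6 h 54 min
Wed: 9:39 AM–2:44 PM = 5 h 5 min; less 15 min break → 4 h 50 min
Thu: 10:57 AM–9:14 PM = 10 h 17 min; less 30 min break → 9 h 47 min
Total: 6 h 54 min + 4 h 50 min + 9 h 47 min = 21 h 31 min.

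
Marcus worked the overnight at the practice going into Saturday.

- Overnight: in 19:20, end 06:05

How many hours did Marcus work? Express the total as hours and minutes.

Overnight: 19:20 → midnight = 4 h 40 min; midnight → 06:05 = 6 h 5 min; span 10 h 45 min

10 h 45 min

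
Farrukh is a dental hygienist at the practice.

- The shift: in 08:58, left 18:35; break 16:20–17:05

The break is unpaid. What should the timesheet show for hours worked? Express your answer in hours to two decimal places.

The shift: 08:58–18:35 = 9 h 37 min; less 45 min break → 8 h 52 min

8.87 hours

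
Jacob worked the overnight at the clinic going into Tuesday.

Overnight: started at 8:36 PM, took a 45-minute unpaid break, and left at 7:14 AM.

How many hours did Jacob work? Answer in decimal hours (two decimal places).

Overnight: 8:36 PM → midnight = 3 h 24 min; midnight → 7:14 AM = 7 h 14 min; span 10 h 38 min; less 45 min break → 9 h 53 min

9.88 hours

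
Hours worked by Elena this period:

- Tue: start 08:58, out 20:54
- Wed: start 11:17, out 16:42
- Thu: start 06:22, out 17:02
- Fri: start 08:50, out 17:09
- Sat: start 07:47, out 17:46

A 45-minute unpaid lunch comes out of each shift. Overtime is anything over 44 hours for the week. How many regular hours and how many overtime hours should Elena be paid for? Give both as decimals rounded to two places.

Regular 42.57 hours, overtime 0.00 hours

Tue: 08:58–20:54 = 11 h 56 min; less 45 min break → 11 h 11 min
Wed: 11:17–16:42 = 5 h 25 min; less 45 min break → 4 h 40 min
Thu: 06:22–17:02 = 10 h 40 min; less 45 min break → 9 h 55 min
Fri: 08:50–17:09 = 8 h 19 min; less 45 min break → 7 h 34 min
Sat: 07:47–17:46 = 9 h 59 min; less 45 min break → 9 h 14 min
Total worked: 42 h 34 min = 42.57 h.
Threshold 44 h → overtime 0 h 0 min, regular 42 h 34 min.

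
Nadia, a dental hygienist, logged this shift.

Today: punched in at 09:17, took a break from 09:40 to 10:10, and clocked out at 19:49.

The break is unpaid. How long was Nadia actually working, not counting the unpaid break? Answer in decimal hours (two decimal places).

10.03 hours

Today: 09:17–19:49 = 10 h 32 min; less 30 min break → 10 h 2 min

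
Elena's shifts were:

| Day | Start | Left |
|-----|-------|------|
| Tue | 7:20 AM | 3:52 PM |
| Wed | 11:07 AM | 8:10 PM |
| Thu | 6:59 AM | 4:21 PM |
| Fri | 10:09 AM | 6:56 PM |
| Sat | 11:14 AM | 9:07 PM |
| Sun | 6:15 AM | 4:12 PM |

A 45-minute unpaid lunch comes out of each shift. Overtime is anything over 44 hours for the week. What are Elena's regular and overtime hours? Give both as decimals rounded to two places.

Tue: 7:20 AM–3:52 PM = 8 h 32 min; less 45 min break → 7 h 47 min
Wed: 11:07 AM–8:10 PM = 9 h 3 min; less 45 min break → 8 h 18 min
Thu: 6:59 AM–4:21 PM = 9 h 22 min; less 45 min break → 8 h 37 min
Fri: 10:09 AM–6:56 PM = 8 h 47 min; less 45 min break → 8 h 2 min
Sat: 11:14 AM–9:07 PM = 9 h 53 min; less 45 min break → 9 h 8 min
Sun: 6:15 AM–4:12 PM = 9 h 57 min; less 45 min break → 9 h 12 min
Total worked: 51 h 4 min = 51.07 h.
Threshold 44 h → overtime 7 h 4 min, regular 44 h 0 min.

Regular 44.00 hours, overtime 7.07 hours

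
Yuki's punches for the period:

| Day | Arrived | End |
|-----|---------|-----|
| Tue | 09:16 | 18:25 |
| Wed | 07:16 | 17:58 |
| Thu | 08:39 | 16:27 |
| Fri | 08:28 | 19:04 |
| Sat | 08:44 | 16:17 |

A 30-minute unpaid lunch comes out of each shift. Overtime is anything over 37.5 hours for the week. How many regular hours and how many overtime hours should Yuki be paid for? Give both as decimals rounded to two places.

Tue: 09:16–18:25 = 9 h 9 min; less 30 min break → 8 h 39 min
Wed: 07:16–17:58 = 10 h 42 min; less 30 min break → 10 h 12 min
Thu: 08:39–16:27 = 7 h 48 min; less 30 min break → 7 h 18 min
Fri: 08:28–19:04 = 10 h 36 min; less 30 min break → 10 h 6 min
Sat: 08:44–16:17 = 7 h 33 min; less 30 min break → 7 h 3 min
Total worked: 43 h 18 min = 43.30 h.
Threshold 37.5 h → overtime 5 h 48 min, regular 37 h 30 min.

Regular 37.50 hours, overtime 5.80 hours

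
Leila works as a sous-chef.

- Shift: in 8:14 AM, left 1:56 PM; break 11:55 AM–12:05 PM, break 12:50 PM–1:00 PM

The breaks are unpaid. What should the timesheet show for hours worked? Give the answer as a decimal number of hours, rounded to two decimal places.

Shift: 8:14 AM–1:56 PM = 5 h 42 min; less 20 min break → 5 h 22 min

5.37 hours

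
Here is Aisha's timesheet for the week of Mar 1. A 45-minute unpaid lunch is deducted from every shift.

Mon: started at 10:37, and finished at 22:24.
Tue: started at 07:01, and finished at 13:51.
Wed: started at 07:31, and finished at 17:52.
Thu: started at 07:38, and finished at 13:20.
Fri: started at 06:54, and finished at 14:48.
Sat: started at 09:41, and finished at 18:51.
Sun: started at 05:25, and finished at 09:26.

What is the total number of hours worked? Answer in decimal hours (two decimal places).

Mon: 10:37–22:24 = 11 h 47 min; less 45 min break → 11 h 2 min
Tue: 07:01–13:51 = 6 h 50 min; less 45 min break → 6 h 5 min
Wed: 07:31–17:52 = 10 h 21 min; less 45 min break → 9 h 36 min
Thu: 07:38–13:20 = 5 h 42 min; less 45 min break → 4 h 57 min
Fri: 06:54–14:48 = 7 h 54 min; less 45 min break → 7 h 9 min
Sat: 09:41–18:51 = 9 h 10 min; less 45 min break → 8 h 25 min
Sun: 05:25–09:26 = 4 h 1 min; less 45 min break → 3 h 16 min
Total: 11 h 2 min + 6 h 5 min + 9 h 36 min + 4 h 57 min + 7 h 9 min + 8 h 25 min + 3 h 16 min = 50 h 30 min.

50.50 hours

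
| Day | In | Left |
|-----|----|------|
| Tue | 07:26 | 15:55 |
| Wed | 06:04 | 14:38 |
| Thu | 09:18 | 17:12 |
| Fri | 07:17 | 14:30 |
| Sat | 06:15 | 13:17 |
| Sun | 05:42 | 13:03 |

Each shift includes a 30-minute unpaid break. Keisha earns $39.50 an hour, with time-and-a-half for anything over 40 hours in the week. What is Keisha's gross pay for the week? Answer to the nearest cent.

$1790.34

Tue: 07:26–15:55 = 8 h 29 min; less 30 min break → 7 h 59 min
Wed: 06:04–14:38 = 8 h 34 min; less 30 min break → 8 h 4 min
Thu: 09:18–17:12 = 7 h 54 min; less 30 min break → 7 h 24 min
Fri: 07:17–14:30 = 7 h 13 min; less 30 min break → 6 h 43 min
Sat: 06:15–13:17 = 7 h 2 min; less 30 min break → 6 h 32 min
Sun: 05:42–13:03 = 7 h 21 min; less 30 min break → 6 h 51 min
Total worked: 43 h 33 min = 2613 min.
Regular 40 h 0 min = 2400 min at $39.50/h; overtime 3 h 33 min = 213 min at $59.25/h.
Pay = (2400 × $39.50 + 213 × $59.25) ÷ 60 = $1790.34.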